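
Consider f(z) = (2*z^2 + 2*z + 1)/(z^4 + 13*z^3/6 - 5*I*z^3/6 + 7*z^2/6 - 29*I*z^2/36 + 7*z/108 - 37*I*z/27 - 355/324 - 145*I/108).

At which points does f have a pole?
{-3/2 + 2*I/3, -1 + 2*I/3, -1/3 - I, 2/3 + I/2}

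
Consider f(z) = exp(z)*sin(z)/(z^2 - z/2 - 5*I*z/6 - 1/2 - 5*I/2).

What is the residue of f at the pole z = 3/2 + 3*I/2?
(45/197 - 39*I/197)*exp(3/2 + 3*I/2)*sin(3/2 + 3*I/2)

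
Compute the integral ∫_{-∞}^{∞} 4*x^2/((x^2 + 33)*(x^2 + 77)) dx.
Let f(z) = 4*z^2/((z^2 + 33)*(z^2 + 77)). The denominator has no real zeros and deg Q - deg P = 2 ≥ 2, so the integral of f over the upper semicircle |z| = R tends to 0 as R → ∞. Closing the contour in the upper half-plane,
  ∫_{-∞}^{∞} f(x) dx = 2πi · Σ Res(f, z_k)  over the poles with Im z_k > 0.

Zeros of the denominator: z^2 + 33 = 0 gives z = ±sqrt(33)*I; z^2 + 77 = 0 gives z = ±sqrt(77)*I.
Upper half-plane: z = sqrt(33)*I, z = sqrt(77)*I (simple).

Each pole is a simple zero of Q(z) = z^4 + 110*z^2 + 2541, so Res(f, z₀) = P(z₀)/Q'(z₀) with P(z) = 4*z^2, Q'(z) = 4*z^3 + 220*z:
  Res(f, sqrt(33)*I) = (-132)/(88*sqrt(33)*I) = sqrt(33)*I/22
  Res(f, sqrt(77)*I) = (-308)/(-88*sqrt(77)*I) = -sqrt(77)*I/22

Sum of residues: I*(-sqrt(77) + sqrt(33))/22
∫_{-∞}^{∞} f(x) dx = 2πi · (I*(-sqrt(77) + sqrt(33))/22) = pi*(-sqrt(33) + sqrt(77))/11

Final answer: pi*(-sqrt(33) + sqrt(77))/11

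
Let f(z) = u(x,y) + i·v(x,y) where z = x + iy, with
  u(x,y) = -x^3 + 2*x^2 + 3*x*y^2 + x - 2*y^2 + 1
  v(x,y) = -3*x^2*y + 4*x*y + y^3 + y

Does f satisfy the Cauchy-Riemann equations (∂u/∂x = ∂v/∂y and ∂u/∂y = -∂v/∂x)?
∂u/∂x = -3*x^2 + 4*x + 3*y^2 + 1
∂v/∂y = -3*x^2 + 4*x + 3*y^2 + 1
∂u/∂y = 6*x*y - 4*y
∂v/∂x = -6*x*y + 4*y
∂u/∂x = ∂v/∂y and ∂u/∂y = -∂v/∂x hold identically; f is analytic.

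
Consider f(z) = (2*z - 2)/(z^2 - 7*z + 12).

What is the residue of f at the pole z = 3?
-4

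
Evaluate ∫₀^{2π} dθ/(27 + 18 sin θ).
Call the integral J. The integrand is 2π-periodic and we integrate over a full period, so shifting θ does not change the value (θ → θ + π/2 turns sin θ into cos θ). Hence
  J = ∫₀^{2π} dθ/(27 + 18 cos θ).
Put z = e^{iθ}: then cos θ = (z + 1/z)/2, dθ = dz/(iz), and z runs once counterclockwise around |z| = 1:
  J = ∮_{|z|=1} 1/(27 + 18*(z + 1/z)/2) · dz/(iz) = (2/i) ∮_{|z|=1} dz/(18*z^2 + 54*z + 18).
The roots of 18*z^2 + 54*z + 18 are z = (-27 ± sqrt(27^2 - 18^2))/18, with sqrt(405) = 9*sqrt(5); their product is 1, so only z₊ = -3/2 + sqrt(5)/2 lies inside the unit circle (z₋ = -3/2 - sqrt(5)/2 lies outside).
z₊ is a simple zero of q(z) = 18*z^2 + 54*z + 18, so Res(1/q, z₊) = 1/q'(z₊) with q'(z) = 36*z + 54; and q'(z₊) = 18*(z₊ - z₋) = 18*sqrt(5).
Therefore J = (2/i) · 2πi · 1/(18*sqrt(5)) = 2*pi/(9*sqrt(5)) = 2*sqrt(5)*pi/45

Final answer: 2*sqrt(5)*pi/45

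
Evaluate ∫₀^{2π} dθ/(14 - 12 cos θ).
Call the integral J. The integrand is 2π-periodic and we integrate over a full period, so shifting θ does not change the value (θ → θ + π flips the sign of the trig term). Hence
  J = ∫₀^{2π} dθ/(14 + 12 cos θ).
Put z = e^{iθ}: then cos θ = (z + 1/z)/2, dθ = dz/(iz), and z runs once counterclockwise around |z| = 1:
  J = ∮_{|z|=1} 1/(14 + 12*(z + 1/z)/2) · dz/(iz) = (2/i) ∮_{|z|=1} dz/(12*z^2 + 28*z + 12).
The roots of 12*z^2 + 28*z + 12 are z = (-14 ± sqrt(14^2 - 12^2))/12, with sqrt(52) = 2*sqrt(13); their product is 1, so only z₊ = -7/6 + sqrt(13)/6 lies inside the unit circle (z₋ = -7/6 - sqrt(13)/6 lies outside).
z₊ is a simple zero of q(z) = 12*z^2 + 28*z + 12, so Res(1/q, z₊) = 1/q'(z₊) with q'(z) = 24*z + 28; and q'(z₊) = 12*(z₊ - z₋) = 4*sqrt(13).
Therefore J = (2/i) · 2πi · 1/(4*sqrt(13)) = 2*pi/(2*sqrt(13)) = sqrt(13)*pi/13

Final answer: sqrt(13)*pi/13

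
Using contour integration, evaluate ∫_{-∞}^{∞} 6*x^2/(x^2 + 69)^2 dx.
sqrt(69)*pi/23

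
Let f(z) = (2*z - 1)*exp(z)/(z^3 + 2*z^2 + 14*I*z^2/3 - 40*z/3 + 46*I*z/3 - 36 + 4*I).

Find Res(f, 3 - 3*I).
Write f(z) = P(z)/Q(z) with P(z) = (2*z - 1)*exp(z) and Q(z) = z^3 + 2*z^2 + 14*I*z^2/3 - 40*z/3 + 46*I*z/3 - 36 + 4*I.
The denominator factors as Q(z) = (z - 3 + 3*I)*(z + 2 + 2*I)*(z + 3 - I/3), so z = 3 - 3*I is a simple zero of Q and P is analytic there; z = 3 - 3*I is therefore a simple pole and
  Res(f, z₀) = P(z₀)/Q'(z₀).

Q'(z) = 3*z^2 + 4*z + 28*I*z/3 - 40/3 + 46*I/3, so Q'(3 - 3*I) = 80/3 - 68*I/3.
P(3 - 3*I) = (5 - 6*I)*exp(3 - 3*I).

Res(f, 3 - 3*I) = ((5 - 6*I)*exp(3 - 3*I))/(80/3 - 68*I/3) = (303/1378 - 105*I/2756)*exp(3 - 3*I)

Final answer: (303/1378 - 105*I/2756)*exp(3 - 3*I)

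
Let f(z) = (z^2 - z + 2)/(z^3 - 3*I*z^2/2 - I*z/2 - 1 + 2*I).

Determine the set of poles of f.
The singularities of f are the zeros of the denominator. Factoring,
  z^3 - 3*I*z^2/2 - I*z/2 - 1 + 2*I = (z + 1 + I/2)*(z - 2*I)*(z - 1)
so the candidates are z = -1 - I/2, z = 2*I, z = 1.

Check the numerator P(z) = z^2 - z + 2 at each one:
  P(-1 - I/2) = 15/4 + 3*I/2 ≠ 0, so z = -1 - I/2 is a (simple) pole.
  P(2*I) = -2 - 2*I ≠ 0, so z = 2*I is a (simple) pole.
  P(1) = 2 ≠ 0, so z = 1 is a (simple) pole.

Poles of f: {-1 - I/2, 2*I, 1}

Final answer: {-1 - I/2, 2*I, 1}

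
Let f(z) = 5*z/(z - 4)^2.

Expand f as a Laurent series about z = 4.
Put w = z - (4), i.e. z = w + 4. The denominator is w^2, so it suffices to rewrite the numerator in powers of w.

P(z) = 5*z
P(w + 4) = 20 + 5*w

Dividing each term by w^2:
  f = 20/w^2 + 5/w

Substituting back w = z - 4:
  f(z) = 20/(z - 4)^2 + 5/(z - 4)

The series is finite because the numerator is a polynomial; the negative powers form the principal part, and the coefficient of 1/(z - 4) gives Res(f, 4) = 5.

Final answer: 20/(z - 4)^2 + 5/(z - 4)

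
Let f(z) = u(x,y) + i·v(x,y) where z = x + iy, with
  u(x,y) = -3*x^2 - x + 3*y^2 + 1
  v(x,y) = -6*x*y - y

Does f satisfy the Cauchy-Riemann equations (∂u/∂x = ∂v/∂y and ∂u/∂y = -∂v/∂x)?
∂u/∂x = -6*x - 1
∂v/∂y = -6*x - 1
∂u/∂y = 6*y
∂v/∂x = -6*y
∂u/∂x = ∂v/∂y and ∂u/∂y = -∂v/∂x hold identically; f is analytic.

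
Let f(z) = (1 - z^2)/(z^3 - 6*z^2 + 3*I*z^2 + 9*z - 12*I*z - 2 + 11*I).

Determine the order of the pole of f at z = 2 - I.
Factor the denominator:
  z^3 - 6*z^2 + 3*I*z^2 + 9*z - 12*I*z - 2 + 11*I = (z - 2 + I)^3

The numerator P(z) = 1 - z^2 has P(2 - I) = -2 + 4*I ≠ 0, so no factor of (z - 2 + I) cancels.
Near z = 2 - I we can therefore write f(z) = g(z)/(z - 2 + I)^3 with g analytic at 2 - I and g(2 - I) ≠ 0 (g is just the numerator).

Hence z = 2 - I is a pole of order 3.

Final answer: 3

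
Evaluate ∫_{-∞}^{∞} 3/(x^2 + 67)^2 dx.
Let f(z) = 3/(z^2 + 67)^2. The denominator has no real zeros and deg Q - deg P = 4 ≥ 2, so the integral of f over the upper semicircle |z| = R tends to 0 as R → ∞. Closing the contour in the upper half-plane,
  ∫_{-∞}^{∞} f(x) dx = 2πi · Σ Res(f, z_k)  over the poles with Im z_k > 0.

Zeros of the denominator: z^2 + 67 = 0 gives z = ±sqrt(67)*I.
Upper half-plane: z = sqrt(67)*I (a pole of order 2).

Write f(z) = g(z)/(z - sqrt(67)*I)^2 with g(z) = 3/(z + sqrt(67)*I)^2. For a double pole, Res(f, z₀) = g'(z₀):
  g'(z) = -6/(z + sqrt(67)*I)^3
  Res(f, sqrt(67)*I) = g'(sqrt(67)*I) = -3*sqrt(67)*I/17956

∫_{-∞}^{∞} f(x) dx = 2πi · (-3*sqrt(67)*I/17956) = 3*sqrt(67)*pi/8978

Final answer: 3*sqrt(67)*pi/8978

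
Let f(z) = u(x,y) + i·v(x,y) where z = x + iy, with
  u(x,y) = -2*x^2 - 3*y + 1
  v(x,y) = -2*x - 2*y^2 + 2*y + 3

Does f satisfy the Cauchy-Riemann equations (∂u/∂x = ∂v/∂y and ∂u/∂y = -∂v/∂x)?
∂u/∂x = -4*x
∂v/∂y = 2 - 4*y
∂u/∂y = -3
∂v/∂x = -2
∂u/∂x ≠ ∂v/∂y and ∂u/∂y ≠ -∂v/∂x; the Cauchy-Riemann equations are not satisfied, so f is not analytic.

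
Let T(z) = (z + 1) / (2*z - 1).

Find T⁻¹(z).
(z + 1)/(2*z - 1)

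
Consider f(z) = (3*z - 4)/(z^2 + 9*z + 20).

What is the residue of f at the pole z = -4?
Write f(z) = P(z)/Q(z) with P(z) = 3*z - 4 and Q(z) = z^2 + 9*z + 20.
The denominator factors as Q(z) = (z + 4)*(z + 5), so z = -4 is a simple zero of Q and P is analytic there; z = -4 is therefore a simple pole and
  Res(f, z₀) = P(z₀)/Q'(z₀).

Q'(z) = 2*z + 9, so Q'(-4) = 1.
P(-4) = -16.

Res(f, -4) = (-16)/(1) = -16

Final answer: -16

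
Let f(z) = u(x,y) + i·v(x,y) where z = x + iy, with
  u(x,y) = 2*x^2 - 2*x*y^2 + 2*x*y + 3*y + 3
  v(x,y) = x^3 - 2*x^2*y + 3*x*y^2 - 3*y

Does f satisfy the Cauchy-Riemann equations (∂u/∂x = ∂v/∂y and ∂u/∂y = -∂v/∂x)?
∂u/∂x = 4*x - 2*y^2 + 2*y
∂v/∂y = -2*x^2 + 6*x*y - 3
∂u/∂y = -4*x*y + 2*x + 3
∂v/∂x = 3*x^2 - 4*x*y + 3*y^2
∂u/∂x ≠ ∂v/∂y and ∂u/∂y ≠ -∂v/∂x; the Cauchy-Riemann equations are not satisfied, so f is not analytic.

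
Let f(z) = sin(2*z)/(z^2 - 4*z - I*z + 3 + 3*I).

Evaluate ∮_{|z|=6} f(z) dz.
By the residue theorem, ∮_C f(z) dz = 2πi · (sum of the residues of f at the poles inside |z| = 6).

The denominator factors as (z - 3)*(z - 1 - I), so the singularities of f are simple poles at z = 3, z = 1 + I.
  |3|² = 9 < 36 = 6², so this pole is inside the contour.
  |1 + I|² = 2 < 36 = 6², so this pole is inside the contour.

With P(z) = sin(2*z) and Q(z) = z^2 - 4*z - I*z + 3 + 3*I, each pole is simple, so Res(f, z₀) = P(z₀)/Q'(z₀) with Q'(z) = 2*z - 4 - I.
  Res(f, 3) = P(3)/Q'(3) = (sin(6))/(2 - I) = (2/5 + I/5)*sin(6)
  Res(f, 1 + I) = P(1 + I)/Q'(1 + I) = (sin(2 + 2*I))/(-2 + I) = (-2/5 - I/5)*sin(2 + 2*I)

Sum of residues inside C: (-2/5 - I/5)*sin(2 + 2*I) + (2/5 + I/5)*sin(6)
∮_C f(z) dz = 2πi · ((-2/5 - I/5)*sin(2 + 2*I) + (2/5 + I/5)*sin(6)) = pi*(2/5 - 4*I/5)*sin(2 + 2*I) + pi*(-2/5 + 4*I/5)*sin(6)

Final answer: pi*(2/5 - 4*I/5)*sin(2 + 2*I) + pi*(-2/5 + 4*I/5)*sin(6)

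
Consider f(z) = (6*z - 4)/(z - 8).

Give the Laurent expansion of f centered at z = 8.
44/(z - 8) + 6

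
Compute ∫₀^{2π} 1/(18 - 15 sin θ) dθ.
Call the integral J. The integrand is 2π-periodic and we integrate over a full period, so shifting θ does not change the value (θ → θ + π/2 turns sin θ into cos θ; θ → θ + π flips the sign of the trig term). Hence
  J = ∫₀^{2π} dθ/(18 + 15 cos θ).
Put z = e^{iθ}: then cos θ = (z + 1/z)/2, dθ = dz/(iz), and z runs once counterclockwise around |z| = 1:
  J = ∮_{|z|=1} 1/(18 + 15*(z + 1/z)/2) · dz/(iz) = (2/i) ∮_{|z|=1} dz/(15*z^2 + 36*z + 15).
The roots of 15*z^2 + 36*z + 15 are z = (-18 ± sqrt(18^2 - 15^2))/15, with sqrt(99) = 3*sqrt(11); their product is 1, so only z₊ = -6/5 + sqrt(11)/5 lies inside the unit circle (z₋ = -6/5 - sqrt(11)/5 lies outside).
z₊ is a simple zero of q(z) = 15*z^2 + 36*z + 15, so Res(1/q, z₊) = 1/q'(z₊) with q'(z) = 30*z + 36; and q'(z₊) = 15*(z₊ - z₋) = 6*sqrt(11).
Therefore J = (2/i) · 2πi · 1/(6*sqrt(11)) = 2*pi/(3*sqrt(11)) = 2*sqrt(11)*pi/33

Final answer: 2*sqrt(11)*pi/33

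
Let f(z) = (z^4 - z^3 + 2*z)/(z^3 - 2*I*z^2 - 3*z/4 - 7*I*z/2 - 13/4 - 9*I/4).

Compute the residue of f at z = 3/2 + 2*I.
Write f(z) = P(z)/Q(z) with P(z) = z^4 - z^3 + 2*z and Q(z) = z^3 - 2*I*z^2 - 3*z/4 - 7*I*z/2 - 13/4 - 9*I/4.
The denominator factors as Q(z) = (z + 1/2 - I)*(z + 1 + I)*(z - 3/2 - 2*I), so z = 3/2 + 2*I is a simple zero of Q and P is analytic there; z = 3/2 + 2*I is therefore a simple pole and
  Res(f, z₀) = P(z₀)/Q'(z₀).

Q'(z) = 3*z^2 - 4*I*z - 3/4 - 7*I/2, so Q'(3/2 + 2*I) = 2 + 17*I/2.
P(3/2 + 2*I) = -245/16 - 45*I/2.

Res(f, 3/2 + 2*I) = (-245/16 - 45*I/2)/(2 + 17*I/2) = -355/122 + 545*I/488

Final answer: -355/122 + 545*I/488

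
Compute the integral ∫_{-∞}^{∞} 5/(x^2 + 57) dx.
Let f(z) = 5/(z^2 + 57). The denominator has no real zeros and deg Q - deg P = 2 ≥ 2, so the integral of f over the upper semicircle |z| = R tends to 0 as R → ∞. Closing the contour in the upper half-plane,
  ∫_{-∞}^{∞} f(x) dx = 2πi · Σ Res(f, z_k)  over the poles with Im z_k > 0.

Zeros of the denominator: z^2 + 57 = 0 gives z = ±sqrt(57)*I.
Upper half-plane: z = sqrt(57)*I (simple).

Each pole is a simple zero of Q(z) = z^2 + 57, so Res(f, z₀) = P(z₀)/Q'(z₀) with P(z) = 5, Q'(z) = 2*z:
  Res(f, sqrt(57)*I) = (5)/(2*sqrt(57)*I) = -5*sqrt(57)*I/114

∫_{-∞}^{∞} f(x) dx = 2πi · (-5*sqrt(57)*I/114) = 5*sqrt(57)*pi/57

Final answer: 5*sqrt(57)*pi/57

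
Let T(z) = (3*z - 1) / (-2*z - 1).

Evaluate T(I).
Substitute z = I:
  numerator:   3*(I) - 1 = -1 + 3*I
  denominator: -2*(I) - 1 = -1 - 2*I
T(I) = (-1 + 3*I)/(-1 - 2*I); multiplying numerator and denominator by the conjugate -1 + 2*I gives (-5 - 5*I)/5 = -1 - I

Final answer: -1 - I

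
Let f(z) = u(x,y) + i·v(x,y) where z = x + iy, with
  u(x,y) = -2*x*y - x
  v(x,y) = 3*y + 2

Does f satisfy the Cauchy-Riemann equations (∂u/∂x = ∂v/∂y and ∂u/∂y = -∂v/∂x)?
∂u/∂x = -2*y - 1
∂v/∂y = 3
∂u/∂y = -2*x
∂v/∂x = 0
∂u/∂x ≠ ∂v/∂y and ∂u/∂y ≠ -∂v/∂x; the Cauchy-Riemann equations are not satisfied, so f is not analytic.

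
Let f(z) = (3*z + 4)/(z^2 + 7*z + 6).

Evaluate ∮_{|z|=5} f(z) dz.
By the residue theorem, ∮_C f(z) dz = 2πi · (sum of the residues of f at the poles inside |z| = 5).

The denominator factors as (z + 6)*(z + 1), so the singularities of f are simple poles at z = -6, z = -1.
  |-6|² = 36 > 25 = 5², so this pole is outside the contour.
  |-1|² = 1 < 25 = 5², so this pole is inside the contour.

With P(z) = 3*z + 4 and Q(z) = z^2 + 7*z + 6, each pole is simple, so Res(f, z₀) = P(z₀)/Q'(z₀) with Q'(z) = 2*z + 7.
  Res(f, -1) = P(-1)/Q'(-1) = (1)/(5) = 1/5

∮_C f(z) dz = 2πi · (1/5) = 2*I*pi/5

Final answer: 2*I*pi/5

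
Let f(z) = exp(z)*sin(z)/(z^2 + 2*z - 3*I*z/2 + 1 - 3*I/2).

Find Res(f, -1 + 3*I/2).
2*I*exp(-1 + 3*I/2)*sin(1 - 3*I/2)/3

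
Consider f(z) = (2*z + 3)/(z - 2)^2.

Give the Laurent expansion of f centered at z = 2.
7/(z - 2)^2 + 2/(z - 2)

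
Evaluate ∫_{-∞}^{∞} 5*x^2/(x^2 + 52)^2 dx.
5*sqrt(13)*pi/52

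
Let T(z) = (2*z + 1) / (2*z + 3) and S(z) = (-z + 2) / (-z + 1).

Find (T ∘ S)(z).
(T ∘ S)(z) = T(S(z)) = ((2)*S(z) + (1))/((2)*S(z) + (3)). Multiply numerator and denominator by -z + 1:
  numerator:   (2)*(-z + 2) + (1)*(-z + 1) = -3*z + 5
  denominator: (2)*(-z + 2) + (3)*(-z + 1) = -5*z + 7
(T ∘ S)(z) = (-3*z + 5)/(-5*z + 7) = (3*z - 5)/(5*z - 7)

Final answer: (3*z - 5)/(5*z - 7)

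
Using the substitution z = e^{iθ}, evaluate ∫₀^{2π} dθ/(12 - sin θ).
Call the integral J. The integrand is 2π-periodic and we integrate over a full period, so shifting θ does not change the value (θ → θ + π/2 turns sin θ into cos θ; θ → θ + π flips the sign of the trig term). Hence
  J = ∫₀^{2π} dθ/(12 + cos θ).
Put z = e^{iθ}: then cos θ = (z + 1/z)/2, dθ = dz/(iz), and z runs once counterclockwise around |z| = 1:
  J = ∮_{|z|=1} 1/(12 + (z + 1/z)/2) · dz/(iz) = (2/i) ∮_{|z|=1} dz/(z^2 + 24*z + 1).
The roots of z^2 + 24*z + 1 are z = (-12 ± sqrt(12^2 - 1^2)), with sqrt(143) = sqrt(143); their product is 1, so only z₊ = -12 + sqrt(143) lies inside the unit circle (z₋ = -12 - sqrt(143) lies outside).
z₊ is a simple zero of q(z) = z^2 + 24*z + 1, so Res(1/q, z₊) = 1/q'(z₊) with q'(z) = 2*z + 24; and q'(z₊) = (z₊ - z₋) = 2*sqrt(143).
Therefore J = (2/i) · 2πi · 1/(2*sqrt(143)) = 2*pi/(sqrt(143)) = 2*sqrt(143)*pi/143

Final answer: 2*sqrt(143)*pi/143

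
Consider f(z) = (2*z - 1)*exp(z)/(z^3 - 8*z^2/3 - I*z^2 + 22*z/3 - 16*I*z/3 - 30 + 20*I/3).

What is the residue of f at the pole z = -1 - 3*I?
Write f(z) = P(z)/Q(z) with P(z) = (2*z - 1)*exp(z) and Q(z) = z^3 - 8*z^2/3 - I*z^2 + 22*z/3 - 16*I*z/3 - 30 + 20*I/3.
The denominator factors as Q(z) = (z - 2/3 - 3*I)*(z - 3 - I)*(z + 1 + 3*I), so z = -1 - 3*I is a simple zero of Q and P is analytic there; z = -1 - 3*I is therefore a simple pole and
  Res(f, z₀) = P(z₀)/Q'(z₀).

Q'(z) = 3*z^2 - 16*z/3 - 2*I*z + 22/3 - 16*I/3, so Q'(-1 - 3*I) = -52/3 + 92*I/3.
P(-1 - 3*I) = (-3 - 6*I)*exp(-1 - 3*I).

Res(f, -1 - 3*I) = ((-3 - 6*I)*exp(-1 - 3*I))/(-52/3 + 92*I/3) = (-297/2792 + 441*I/2792)*exp(-1 - 3*I)

Final answer: (-297/2792 + 441*I/2792)*exp(-1 - 3*I)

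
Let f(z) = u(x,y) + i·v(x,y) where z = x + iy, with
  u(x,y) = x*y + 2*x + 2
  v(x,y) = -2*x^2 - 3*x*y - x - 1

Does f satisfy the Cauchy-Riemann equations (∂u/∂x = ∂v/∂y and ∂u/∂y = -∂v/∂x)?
∂u/∂x = y + 2
∂v/∂y = -3*x
∂u/∂y = x
∂v/∂x = -4*x - 3*y - 1
∂u/∂x ≠ ∂v/∂y and ∂u/∂y ≠ -∂v/∂x; the Cauchy-Riemann equations are not satisfied, so f is not analytic.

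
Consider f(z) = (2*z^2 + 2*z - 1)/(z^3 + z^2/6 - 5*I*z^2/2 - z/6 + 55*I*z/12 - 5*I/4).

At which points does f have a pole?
{-3/2 + 3*I, 1/3, 1 - I/2}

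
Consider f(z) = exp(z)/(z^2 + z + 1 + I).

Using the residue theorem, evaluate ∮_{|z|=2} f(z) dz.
pi*(4/5 - 2*I/5)*exp(-1 + I) + pi*(-4/5 + 2*I/5)*exp(-I)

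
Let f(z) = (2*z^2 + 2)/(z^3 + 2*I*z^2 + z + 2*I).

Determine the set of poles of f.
The singularities of f are the zeros of the denominator. Factoring,
  z^3 + 2*I*z^2 + z + 2*I = (z + I)*(z - I)*(z + 2*I)
so the candidates are z = -I, z = I, z = -2*I.

Check the numerator P(z) = 2*z^2 + 2 at each one:
  P(-I) = 0, so the factor (z + I) cancels and z = -I is only a removable singularity, not a pole.
  P(I) = 0, so the factor (z - I) cancels and z = I is only a removable singularity, not a pole.
  P(-2*I) = -6 ≠ 0, so z = -2*I is a (simple) pole.

Poles of f: {-2*I}

Final answer: {-2*I}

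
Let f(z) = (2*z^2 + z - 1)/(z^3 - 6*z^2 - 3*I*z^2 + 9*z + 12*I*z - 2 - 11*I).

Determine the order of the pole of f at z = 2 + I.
Factor the denominator:
  z^3 - 6*z^2 - 3*I*z^2 + 9*z + 12*I*z - 2 - 11*I = (z - 2 - I)^3

The numerator P(z) = 2*z^2 + z - 1 has P(2 + I) = 7 + 9*I ≠ 0, so no factor of (z - 2 - I) cancels.
Near z = 2 + I we can therefore write f(z) = g(z)/(z - 2 - I)^3 with g analytic at 2 + I and g(2 + I) ≠ 0 (g is just the numerator).

Hence z = 2 + I is a pole of order 3.

Final answer: 3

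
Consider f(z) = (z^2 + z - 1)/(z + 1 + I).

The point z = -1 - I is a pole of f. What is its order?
Factor the denominator:
  z + 1 + I = (z + 1 + I)

The numerator P(z) = z^2 + z - 1 has P(-1 - I) = -2 + I ≠ 0, so no factor of (z + 1 + I) cancels.
Near z = -1 - I we can therefore write f(z) = g(z)/(z + 1 + I) with g analytic at -1 - I and g(-1 - I) ≠ 0 (g is just the numerator).

Hence z = -1 - I is a pole of order 1.

Final answer: 1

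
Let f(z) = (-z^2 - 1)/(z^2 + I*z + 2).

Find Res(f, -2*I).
Write f(z) = P(z)/Q(z) with P(z) = -z^2 - 1 and Q(z) = z^2 + I*z + 2.
The denominator factors as Q(z) = (z - I)*(z + 2*I), so z = -2*I is a simple zero of Q and P is analytic there; z = -2*I is therefore a simple pole and
  Res(f, z₀) = P(z₀)/Q'(z₀).

Q'(z) = 2*z + I, so Q'(-2*I) = -3*I.
P(-2*I) = 3.

Res(f, -2*I) = (3)/(-3*I) = I

Final answer: I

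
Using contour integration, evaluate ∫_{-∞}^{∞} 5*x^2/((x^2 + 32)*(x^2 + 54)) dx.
Let f(z) = 5*z^2/((z^2 + 32)*(z^2 + 54)). The denominator has no real zeros and deg Q - deg P = 2 ≥ 2, so the integral of f over the upper semicircle |z| = R tends to 0 as R → ∞. Closing the contour in the upper half-plane,
  ∫_{-∞}^{∞} f(x) dx = 2πi · Σ Res(f, z_k)  over the poles with Im z_k > 0.

Zeros of the denominator: z^2 + 54 = 0 gives z = ±3*sqrt(6)*I; z^2 + 32 = 0 gives z = ±4*sqrt(2)*I.
Upper half-plane: z = 4*sqrt(2)*I, z = 3*sqrt(6)*I (simple).

Each pole is a simple zero of Q(z) = z^4 + 86*z^2 + 1728, so Res(f, z₀) = P(z₀)/Q'(z₀) with P(z) = 5*z^2, Q'(z) = 4*z^3 + 172*z:
  Res(f, 4*sqrt(2)*I) = (-160)/(176*sqrt(2)*I) = 5*sqrt(2)*I/11
  Res(f, 3*sqrt(6)*I) = (-270)/(-132*sqrt(6)*I) = -15*sqrt(6)*I/44

Sum of residues: 5*I*(-3*sqrt(6) + 4*sqrt(2))/44
∫_{-∞}^{∞} f(x) dx = 2πi · (5*I*(-3*sqrt(6) + 4*sqrt(2))/44) = 5*pi*(-4*sqrt(2) + 3*sqrt(6))/22

Final answer: 5*pi*(-4*sqrt(2) + 3*sqrt(6))/22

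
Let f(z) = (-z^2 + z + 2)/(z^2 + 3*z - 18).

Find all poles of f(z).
{-6, 3}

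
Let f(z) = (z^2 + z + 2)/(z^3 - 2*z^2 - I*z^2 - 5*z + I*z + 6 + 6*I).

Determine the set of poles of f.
{-2, 1 + I, 3}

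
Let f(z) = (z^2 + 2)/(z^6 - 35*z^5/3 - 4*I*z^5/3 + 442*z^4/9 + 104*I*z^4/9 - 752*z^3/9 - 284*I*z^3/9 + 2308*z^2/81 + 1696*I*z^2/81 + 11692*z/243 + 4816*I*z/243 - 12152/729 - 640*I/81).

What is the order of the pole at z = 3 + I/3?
4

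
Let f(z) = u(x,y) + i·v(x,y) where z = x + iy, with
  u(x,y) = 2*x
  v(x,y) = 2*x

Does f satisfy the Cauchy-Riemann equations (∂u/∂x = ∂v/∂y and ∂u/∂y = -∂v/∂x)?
∂u/∂x = 2
∂v/∂y = 0
∂u/∂y = 0
∂v/∂x = 2
∂u/∂x ≠ ∂v/∂y and ∂u/∂y ≠ -∂v/∂x; the Cauchy-Riemann equations are not satisfied, so f is not analytic.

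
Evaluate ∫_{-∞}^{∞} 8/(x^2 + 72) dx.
Let f(z) = 8/(z^2 + 72). The denominator has no real zeros and deg Q - deg P = 2 ≥ 2, so the integral of f over the upper semicircle |z| = R tends to 0 as R → ∞. Closing the contour in the upper half-plane,
  ∫_{-∞}^{∞} f(x) dx = 2πi · Σ Res(f, z_k)  over the poles with Im z_k > 0.

Zeros of the denominator: z^2 + 72 = 0 gives z = ±6*sqrt(2)*I.
Upper half-plane: z = 6*sqrt(2)*I (simple).

Each pole is a simple zero of Q(z) = z^2 + 72, so Res(f, z₀) = P(z₀)/Q'(z₀) with P(z) = 8, Q'(z) = 2*z:
  Res(f, 6*sqrt(2)*I) = (8)/(12*sqrt(2)*I) = -sqrt(2)*I/3

∫_{-∞}^{∞} f(x) dx = 2πi · (-sqrt(2)*I/3) = 2*sqrt(2)*pi/3

Final answer: 2*sqrt(2)*pi/3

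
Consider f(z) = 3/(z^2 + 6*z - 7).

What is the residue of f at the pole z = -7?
-3/8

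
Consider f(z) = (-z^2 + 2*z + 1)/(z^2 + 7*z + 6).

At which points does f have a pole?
{-6, -1}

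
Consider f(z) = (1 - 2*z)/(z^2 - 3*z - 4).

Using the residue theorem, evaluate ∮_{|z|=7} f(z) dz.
By the residue theorem, ∮_C f(z) dz = 2πi · (sum of the residues of f at the poles inside |z| = 7).

The denominator factors as (z - 4)*(z + 1), so the singularities of f are simple poles at z = 4, z = -1.
  |4|² = 16 < 49 = 7², so this pole is inside the contour.
  |-1|² = 1 < 49 = 7², so this pole is inside the contour.

With P(z) = 1 - 2*z and Q(z) = z^2 - 3*z - 4, each pole is simple, so Res(f, z₀) = P(z₀)/Q'(z₀) with Q'(z) = 2*z - 3.
  Res(f, 4) = P(4)/Q'(4) = (-7)/(5) = -7/5
  Res(f, -1) = P(-1)/Q'(-1) = (3)/(-5) = -3/5

Sum of residues inside C: -2
∮_C f(z) dz = 2πi · (-2) = -4*I*pi

Final answer: -4*I*pi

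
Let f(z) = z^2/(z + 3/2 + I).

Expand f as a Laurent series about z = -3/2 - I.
Put w = z - (-3/2 - I), i.e. z = w - 3/2 - I. The denominator is w, so it suffices to rewrite the numerator in powers of w.

P(z) = z^2
P(w - 3/2 - I) = 5/4 + 3*I + (-3 - 2*I)*w + w^2

Dividing each term by w:
  f = (5/4 + 3*I)/w - 3 - 2*I + w

Substituting back w = z + 3/2 + I:
  f(z) = (5/4 + 3*I)/(z + 3/2 + I) - 3 - 2*I + (z + 3/2 + I)

The series is finite because the numerator is a polynomial; the negative powers form the principal part, and the coefficient of 1/(z + 3/2 + I) gives Res(f, -3/2 - I) = 5/4 + 3*I.

Final answer: (5/4 + 3*I)/(z + 3/2 + I) - 3 - 2*I + (z + 3/2 + I)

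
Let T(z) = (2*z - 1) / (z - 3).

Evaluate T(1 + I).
Substitute z = 1 + I:
  numerator:   2*(1 + I) - 1 = 1 + 2*I
  denominator: (1 + I) - 3 = -2 + I
T(1 + I) = (1 + 2*I)/(-2 + I); multiplying numerator and denominator by the conjugate -2 - I gives (-5*I)/5 = -I

Final answer: -I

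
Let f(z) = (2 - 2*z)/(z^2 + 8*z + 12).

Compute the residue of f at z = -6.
Write f(z) = P(z)/Q(z) with P(z) = 2 - 2*z and Q(z) = z^2 + 8*z + 12.
The denominator factors as Q(z) = (z + 2)*(z + 6), so z = -6 is a simple zero of Q and P is analytic there; z = -6 is therefore a simple pole and
  Res(f, z₀) = P(z₀)/Q'(z₀).

Q'(z) = 2*z + 8, so Q'(-6) = -4.
P(-6) = 14.

Res(f, -6) = (14)/(-4) = -7/2

Final answer: -7/2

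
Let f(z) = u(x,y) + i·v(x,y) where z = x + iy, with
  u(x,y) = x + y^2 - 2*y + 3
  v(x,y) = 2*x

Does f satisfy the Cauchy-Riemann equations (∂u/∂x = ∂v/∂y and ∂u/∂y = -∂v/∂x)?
∂u/∂x = 1
∂v/∂y = 0
∂u/∂y = 2*y - 2
∂v/∂x = 2
∂u/∂x ≠ ∂v/∂y and ∂u/∂y ≠ -∂v/∂x; the Cauchy-Riemann equations are not satisfied, so f is not analytic.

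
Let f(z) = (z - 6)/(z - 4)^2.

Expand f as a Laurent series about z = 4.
Put w = z - (4), i.e. z = w + 4. The denominator is w^2, so it suffices to rewrite the numerator in powers of w.

P(z) = z - 6
P(w + 4) = -2 + w

Dividing each term by w^2:
  f = -2/w^2 + 1/w

Substituting back w = z - 4:
  f(z) = -2/(z - 4)^2 + 1/(z - 4)

The series is finite because the numerator is a polynomial; the negative powers form the principal part, and the coefficient of 1/(z - 4) gives Res(f, 4) = 1.

Final answer: -2/(z - 4)^2 + 1/(z - 4)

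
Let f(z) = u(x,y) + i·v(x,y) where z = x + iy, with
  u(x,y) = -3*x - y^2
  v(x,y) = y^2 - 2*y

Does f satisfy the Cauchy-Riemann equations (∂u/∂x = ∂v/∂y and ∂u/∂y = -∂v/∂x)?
∂u/∂x = -3
∂v/∂y = 2*y - 2
∂u/∂y = -2*y
∂v/∂x = 0
∂u/∂x ≠ ∂v/∂y and ∂u/∂y ≠ -∂v/∂x; the Cauchy-Riemann equations are not satisfied, so f is not analytic.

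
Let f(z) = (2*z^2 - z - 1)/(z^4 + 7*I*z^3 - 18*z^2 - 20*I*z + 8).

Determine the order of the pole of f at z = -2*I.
Factor the denominator:
  z^4 + 7*I*z^3 - 18*z^2 - 20*I*z + 8 = (z + 2*I)^3*(z + I)

The numerator P(z) = 2*z^2 - z - 1 has P(-2*I) = -9 + 2*I ≠ 0, so no factor of (z + 2*I) cancels.
Near z = -2*I we can therefore write f(z) = g(z)/(z + 2*I)^3 with g analytic at -2*I and g(-2*I) ≠ 0 (g is the numerator divided by the remaining denominator factors).

Hence z = -2*I is a pole of order 3.

Final answer: 3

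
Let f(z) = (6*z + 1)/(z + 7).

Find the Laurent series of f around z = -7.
Put w = z - (-7), i.e. z = w - 7. The denominator is w, so it suffices to rewrite the numerator in powers of w.

P(z) = 6*z + 1
P(w - 7) = -41 + 6*w

Dividing each term by w:
  f = -41/w + 6

Substituting back w = z + 7:
  f(z) = -41/(z + 7) + 6

The series is finite because the numerator is a polynomial; the negative powers form the principal part, and the coefficient of 1/(z + 7) gives Res(f, -7) = -41.

Final answer: -41/(z + 7) + 6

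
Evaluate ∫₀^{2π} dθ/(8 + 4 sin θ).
Call the integral J. The integrand is 2π-periodic and we integrate over a full period, so shifting θ does not change the value (θ → θ + π/2 turns sin θ into cos θ). Hence
  J = ∫₀^{2π} dθ/(8 + 4 cos θ).
Put z = e^{iθ}: then cos θ = (z + 1/z)/2, dθ = dz/(iz), and z runs once counterclockwise around |z| = 1:
  J = ∮_{|z|=1} 1/(8 + 4*(z + 1/z)/2) · dz/(iz) = (2/i) ∮_{|z|=1} dz/(4*z^2 + 16*z + 4).
The roots of 4*z^2 + 16*z + 4 are z = (-8 ± sqrt(8^2 - 4^2))/4, with sqrt(48) = 4*sqrt(3); their product is 1, so only z₊ = -2 + sqrt(3) lies inside the unit circle (z₋ = -2 - sqrt(3) lies outside).
z₊ is a simple zero of q(z) = 4*z^2 + 16*z + 4, so Res(1/q, z₊) = 1/q'(z₊) with q'(z) = 8*z + 16; and q'(z₊) = 4*(z₊ - z₋) = 8*sqrt(3).
Therefore J = (2/i) · 2πi · 1/(8*sqrt(3)) = 2*pi/(4*sqrt(3)) = sqrt(3)*pi/6

Final answer: sqrt(3)*pi/6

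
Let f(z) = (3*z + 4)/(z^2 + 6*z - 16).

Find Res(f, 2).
Write f(z) = P(z)/Q(z) with P(z) = 3*z + 4 and Q(z) = z^2 + 6*z - 16.
The denominator factors as Q(z) = (z - 2)*(z + 8), so z = 2 is a simple zero of Q and P is analytic there; z = 2 is therefore a simple pole and
  Res(f, z₀) = P(z₀)/Q'(z₀).

Q'(z) = 2*z + 6, so Q'(2) = 10.
P(2) = 10.

Res(f, 2) = (10)/(10) = 1

Final answer: 1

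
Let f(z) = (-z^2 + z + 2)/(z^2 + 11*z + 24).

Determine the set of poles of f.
The singularities of f are the zeros of the denominator. Factoring,
  z^2 + 11*z + 24 = (z + 8)*(z + 3)
so the candidates are z = -8, z = -3.

Check the numerator P(z) = -z^2 + z + 2 at each one:
  P(-8) = -70 ≠ 0, so z = -8 is a (simple) pole.
  P(-3) = -10 ≠ 0, so z = -3 is a (simple) pole.

Poles of f: {-8, -3}

Final answer: {-8, -3}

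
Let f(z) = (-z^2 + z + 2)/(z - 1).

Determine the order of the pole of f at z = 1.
Factor the denominator:
  z - 1 = (z - 1)

The numerator P(z) = -z^2 + z + 2 has P(1) = 2 ≠ 0, so no factor of (z - 1) cancels.
Near z = 1 we can therefore write f(z) = g(z)/(z - 1) with g analytic at 1 and g(1) ≠ 0 (g is just the numerator).

Hence z = 1 is a pole of order 1.

Final answer: 1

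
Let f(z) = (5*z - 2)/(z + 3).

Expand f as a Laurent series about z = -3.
Put w = z - (-3), i.e. z = w - 3. The denominator is w, so it suffices to rewrite the numerator in powers of w.

P(z) = 5*z - 2
P(w - 3) = -17 + 5*w

Dividing each term by w:
  f = -17/w + 5

Substituting back w = z + 3:
  f(z) = -17/(z + 3) + 5

The series is finite because the numerator is a polynomial; the negative powers form the principal part, and the coefficient of 1/(z + 3) gives Res(f, -3) = -17.

Final answer: -17/(z + 3) + 5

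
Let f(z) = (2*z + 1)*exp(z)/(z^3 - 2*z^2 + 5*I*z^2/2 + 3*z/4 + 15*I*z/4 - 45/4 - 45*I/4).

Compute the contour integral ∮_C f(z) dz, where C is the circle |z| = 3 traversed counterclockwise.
By the residue theorem, ∮_C f(z) dz = 2πi · (sum of the residues of f at the poles inside |z| = 3).

The denominator factors as (z - 2 + I)*(z + 3/2 - 3*I/2)*(z - 3/2 + 3*I), so the singularities of f are simple poles at z = 2 - I, z = -3/2 + 3*I/2, z = 3/2 - 3*I.
  |2 - I|² = 5 < 9 = 3², so this pole is inside the contour.
  |-3/2 + 3*I/2|² = 9/2 < 9 = 3², so this pole is inside the contour.
  |3/2 - 3*I|² = 45/4 > 9 = 3², so this pole is outside the contour.

With P(z) = (2*z + 1)*exp(z) and Q(z) = z^3 - 2*z^2 + 5*I*z^2/2 + 3*z/4 + 15*I*z/4 - 45/4 - 45*I/4, each pole is simple, so Res(f, z₀) = P(z₀)/Q'(z₀) with Q'(z) = 3*z^2 - 4*z + 5*I*z + 3/4 + 15*I/4.
  Res(f, 2 - I) = P(2 - I)/Q'(2 - I) = ((5 - 2*I)*exp(2 - I))/(27/4 + 23*I/4) = (178/629 - 338*I/629)*exp(2 - I)
  Res(f, -3/2 + 3*I/2) = P(-3/2 + 3*I/2)/Q'(-3/2 + 3*I/2) = ((-2 + 3*I)*exp(-3/2 + 3*I/2))/(-3/4 - 93*I/4) = (-14/111 - 10*I/111)*exp(-3/2 + 3*I/2)

Sum of residues inside C: (178/629 - 338*I/629)*exp(2 - I) + (-14/111 - 10*I/111)*exp(-3/2 + 3*I/2)
∮_C f(z) dz = 2πi · ((178/629 - 338*I/629)*exp(2 - I) + (-14/111 - 10*I/111)*exp(-3/2 + 3*I/2)) = pi*(676/629 + 356*I/629)*exp(2 - I) + pi*(20/111 - 28*I/111)*exp(-3/2 + 3*I/2)

Final answer: pi*(676/629 + 356*I/629)*exp(2 - I) + pi*(20/111 - 28*I/111)*exp(-3/2 + 3*I/2)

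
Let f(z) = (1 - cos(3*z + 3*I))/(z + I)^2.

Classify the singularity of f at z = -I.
removable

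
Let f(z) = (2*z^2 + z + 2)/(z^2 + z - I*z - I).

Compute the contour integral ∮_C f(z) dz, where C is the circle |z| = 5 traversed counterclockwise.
By the residue theorem, ∮_C f(z) dz = 2πi · (sum of the residues of f at the poles inside |z| = 5).

The denominator factors as (z + 1)*(z - I), so the singularities of f are simple poles at z = -1, z = I.
  |-1|² = 1 < 25 = 5², so this pole is inside the contour.
  |I|² = 1 < 25 = 5², so this pole is inside the contour.

With P(z) = 2*z^2 + z + 2 and Q(z) = z^2 + z - I*z - I, each pole is simple, so Res(f, z₀) = P(z₀)/Q'(z₀) with Q'(z) = 2*z + 1 - I.
  Res(f, -1) = P(-1)/Q'(-1) = (3)/(-1 - I) = -3/2 + 3*I/2
  Res(f, I) = P(I)/Q'(I) = (I)/(1 + I) = 1/2 + I/2

Sum of residues inside C: -1 + 2*I
∮_C f(z) dz = 2πi · (-1 + 2*I) = pi*(-4 - 2*I)

Final answer: pi*(-4 - 2*I)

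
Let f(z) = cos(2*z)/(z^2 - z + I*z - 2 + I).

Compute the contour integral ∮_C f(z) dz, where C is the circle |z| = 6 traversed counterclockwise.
pi*(-1/5 + 3*I/5)*cos(4 - 2*I) + pi*(1/5 - 3*I/5)*cos(2)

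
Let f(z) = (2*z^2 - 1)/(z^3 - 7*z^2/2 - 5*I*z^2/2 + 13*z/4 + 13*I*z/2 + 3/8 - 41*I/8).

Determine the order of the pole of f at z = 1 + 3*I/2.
Factor the denominator:
  z^3 - 7*z^2/2 - 5*I*z^2/2 + 13*z/4 + 13*I*z/2 + 3/8 - 41*I/8 = (z - 1 - 3*I/2)^2*(z - 3/2 + I/2)

The numerator P(z) = 2*z^2 - 1 has P(1 + 3*I/2) = -7/2 + 6*I ≠ 0, so no factor of (z - 1 - 3*I/2) cancels.
Near z = 1 + 3*I/2 we can therefore write f(z) = g(z)/(z - 1 - 3*I/2)^2 with g analytic at 1 + 3*I/2 and g(1 + 3*I/2) ≠ 0 (g is the numerator divided by the remaining denominator factors).

Hence z = 1 + 3*I/2 is a pole of order 2.

Final answer: 2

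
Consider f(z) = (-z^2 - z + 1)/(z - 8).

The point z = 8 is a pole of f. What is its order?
1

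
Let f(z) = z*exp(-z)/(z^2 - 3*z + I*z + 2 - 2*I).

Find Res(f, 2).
Write f(z) = P(z)/Q(z) with P(z) = z*exp(-z) and Q(z) = z^2 - 3*z + I*z + 2 - 2*I.
The denominator factors as Q(z) = (z - 1 + I)*(z - 2), so z = 2 is a simple zero of Q and P is analytic there; z = 2 is therefore a simple pole and
  Res(f, z₀) = P(z₀)/Q'(z₀).

Q'(z) = 2*z - 3 + I, so Q'(2) = 1 + I.
P(2) = 2*exp(-2).

Res(f, 2) = (2*exp(-2))/(1 + I) = (1 - I)*exp(-2)

Final answer: (1 - I)*exp(-2)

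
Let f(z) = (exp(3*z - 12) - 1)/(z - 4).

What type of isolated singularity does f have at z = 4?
Let u = z - 4. The exponent is 3*z - 12 = 3u, so
  f = (e^(3u) - 1)/u = ((3u) + (3u)^2/2 + (3u)^3/6 + ...)/u = 3 + (9/2)*u + (9/2)*u^2 + ...
The Laurent expansion about u = 0 has no negative powers; equivalently lim_{z→4} f(z) = 3 exists and is finite.
So the singularity is removable.

Final answer: removable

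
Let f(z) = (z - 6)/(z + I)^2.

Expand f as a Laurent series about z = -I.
Put w = z - (-I), i.e. z = w - I. The denominator is w^2, so it suffices to rewrite the numerator in powers of w.

P(z) = z - 6
P(w - I) = -6 - I + w

Dividing each term by w^2:
  f = (-6 - I)/w^2 + 1/w

Substituting back w = z + I:
  f(z) = (-6 - I)/(z + I)^2 + 1/(z + I)

The series is finite because the numerator is a polynomial; the negative powers form the principal part, and the coefficient of 1/(z + I) gives Res(f, -I) = 1.

Final answer: (-6 - I)/(z + I)^2 + 1/(z + I)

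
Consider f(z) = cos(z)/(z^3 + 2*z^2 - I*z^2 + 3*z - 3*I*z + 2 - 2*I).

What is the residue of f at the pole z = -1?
(2/5 + I/5)*cos(1)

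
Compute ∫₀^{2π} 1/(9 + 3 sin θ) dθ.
Call the integral J. The integrand is 2π-periodic and we integrate over a full period, so shifting θ does not change the value (θ → θ + π/2 turns sin θ into cos θ). Hence
  J = ∫₀^{2π} dθ/(9 + 3 cos θ).
Put z = e^{iθ}: then cos θ = (z + 1/z)/2, dθ = dz/(iz), and z runs once counterclockwise around |z| = 1:
  J = ∮_{|z|=1} 1/(9 + 3*(z + 1/z)/2) · dz/(iz) = (2/i) ∮_{|z|=1} dz/(3*z^2 + 18*z + 3).
The roots of 3*z^2 + 18*z + 3 are z = (-9 ± sqrt(9^2 - 3^2))/3, with sqrt(72) = 6*sqrt(2); their product is 1, so only z₊ = -3 + 2*sqrt(2) lies inside the unit circle (z₋ = -3 - 2*sqrt(2) lies outside).
z₊ is a simple zero of q(z) = 3*z^2 + 18*z + 3, so Res(1/q, z₊) = 1/q'(z₊) with q'(z) = 6*z + 18; and q'(z₊) = 3*(z₊ - z₋) = 12*sqrt(2).
Therefore J = (2/i) · 2πi · 1/(12*sqrt(2)) = 2*pi/(6*sqrt(2)) = sqrt(2)*pi/6

Final answer: sqrt(2)*pi/6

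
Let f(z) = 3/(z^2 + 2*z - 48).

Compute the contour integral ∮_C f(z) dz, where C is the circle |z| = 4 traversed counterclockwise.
By the residue theorem, ∮_C f(z) dz = 2πi · (sum of the residues of f at the poles inside |z| = 4).

The denominator factors as (z - 6)*(z + 8), so the singularities of f are simple poles at z = 6, z = -8.
  |6|² = 36 > 16 = 4², so this pole is outside the contour.
  |-8|² = 64 > 16 = 4², so this pole is outside the contour.

No pole lies inside the contour, so f is analytic on and inside C and the integral is 0 (Cauchy's theorem).

Final answer: 0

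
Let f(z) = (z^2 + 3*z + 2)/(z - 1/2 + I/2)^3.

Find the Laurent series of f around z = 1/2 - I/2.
(7/2 - 2*I)/(z - 1/2 + I/2)^3 + (4 - I)/(z - 1/2 + I/2)^2 + 1/(z - 1/2 + I/2)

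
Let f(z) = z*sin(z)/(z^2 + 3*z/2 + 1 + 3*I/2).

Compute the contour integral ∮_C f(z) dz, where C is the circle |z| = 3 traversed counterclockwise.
By the residue theorem, ∮_C f(z) dz = 2πi · (sum of the residues of f at the poles inside |z| = 3).

The denominator factors as (z + 3/2 - I)*(z + I), so the singularities of f are simple poles at z = -3/2 + I, z = -I.
  |-3/2 + I|² = 13/4 < 9 = 3², so this pole is inside the contour.
  |-I|² = 1 < 9 = 3², so this pole is inside the contour.

With P(z) = z*sin(z) and Q(z) = z^2 + 3*z/2 + 1 + 3*I/2, each pole is simple, so Res(f, z₀) = P(z₀)/Q'(z₀) with Q'(z) = 2*z + 3/2.
  Res(f, -3/2 + I) = P(-3/2 + I)/Q'(-3/2 + I) = ((3/2 - I)*sin(3/2 - I))/(-3/2 + 2*I) = (-17/25 - 6*I/25)*sin(3/2 - I)
  Res(f, -I) = P(-I)/Q'(-I) = (-sinh(1))/(3/2 - 2*I) = (-6/25 - 8*I/25)*sinh(1)

Sum of residues inside C: (-6/25 - 8*I/25)*sinh(1) + (-17/25 - 6*I/25)*sin(3/2 - I)
∮_C f(z) dz = 2πi · ((-6/25 - 8*I/25)*sinh(1) + (-17/25 - 6*I/25)*sin(3/2 - I)) = pi*(12/25 - 34*I/25)*sin(3/2 - I) + pi*(16/25 - 12*I/25)*sinh(1)

Final answer: pi*(12/25 - 34*I/25)*sin(3/2 - I) + pi*(16/25 - 12*I/25)*sinh(1)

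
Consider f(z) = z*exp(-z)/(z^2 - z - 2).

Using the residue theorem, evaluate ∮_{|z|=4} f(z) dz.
By the residue theorem, ∮_C f(z) dz = 2πi · (sum of the residues of f at the poles inside |z| = 4).

The denominator factors as (z - 2)*(z + 1), so the singularities of f are simple poles at z = 2, z = -1.
  |2|² = 4 < 16 = 4², so this pole is inside the contour.
  |-1|² = 1 < 16 = 4², so this pole is inside the contour.

With P(z) = z*exp(-z) and Q(z) = z^2 - z - 2, each pole is simple, so Res(f, z₀) = P(z₀)/Q'(z₀) with Q'(z) = 2*z - 1.
  Res(f, 2) = P(2)/Q'(2) = (2*exp(-2))/(3) = 2*exp(-2)/3
  Res(f, -1) = P(-1)/Q'(-1) = (-exp(1))/(-3) = exp(1)/3

Sum of residues inside C: 2*exp(-2)/3 + exp(1)/3
∮_C f(z) dz = 2πi · (2*exp(-2)/3 + exp(1)/3) = 4*I*pi*exp(-2)/3 + 2*exp(1)*I*pi/3

Final answer: 4*I*pi*exp(-2)/3 + 2*exp(1)*I*pi/3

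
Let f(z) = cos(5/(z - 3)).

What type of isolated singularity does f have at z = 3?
Let u = z - 3. Then
  cos(5/u) = Σ_{k≥0} (-1)^k (5)^(2k)/((2k)!·u^(2k)) = 1 - 25/(2*u^2) + 625/(24*u^4) + ...
which has infinitely many negative powers of u, so cos(5/(z - 3)) has an essential singularity at z = 3.
So the singularity is essential.

Final answer: essential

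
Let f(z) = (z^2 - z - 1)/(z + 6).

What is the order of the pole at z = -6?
Factor the denominator:
  z + 6 = (z + 6)

The numerator P(z) = z^2 - z - 1 has P(-6) = 41 ≠ 0, so no factor of (z + 6) cancels.
Near z = -6 we can therefore write f(z) = g(z)/(z + 6) with g analytic at -6 and g(-6) ≠ 0 (g is just the numerator).

Hence z = -6 is a pole of order 1.

Final answer: 1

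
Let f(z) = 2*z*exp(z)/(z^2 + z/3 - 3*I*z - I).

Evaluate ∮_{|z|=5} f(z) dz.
By the residue theorem, ∮_C f(z) dz = 2πi · (sum of the residues of f at the poles inside |z| = 5).

The denominator factors as (z + 1/3)*(z - 3*I), so the singularities of f are simple poles at z = -1/3, z = 3*I.
  |-1/3|² = 1/9 < 25 = 5², so this pole is inside the contour.
  |3*I|² = 9 < 25 = 5², so this pole is inside the contour.

With P(z) = 2*z*exp(z) and Q(z) = z^2 + z/3 - 3*I*z - I, each pole is simple, so Res(f, z₀) = P(z₀)/Q'(z₀) with Q'(z) = 2*z + 1/3 - 3*I.
  Res(f, -1/3) = P(-1/3)/Q'(-1/3) = (-2*exp(-1/3)/3)/(-1/3 - 3*I) = (1/41 - 9*I/41)*exp(-1/3)
  Res(f, 3*I) = P(3*I)/Q'(3*I) = (6*I*exp(3*I))/(1/3 + 3*I) = (81/41 + 9*I/41)*exp(3*I)

Sum of residues inside C: (1/41 - 9*I/41)*exp(-1/3) + (81/41 + 9*I/41)*exp(3*I)
∮_C f(z) dz = 2πi · ((1/41 - 9*I/41)*exp(-1/3) + (81/41 + 9*I/41)*exp(3*I)) = pi*(-18/41 + 162*I/41)*exp(3*I) + pi*(18/41 + 2*I/41)*exp(-1/3)

Final answer: pi*(-18/41 + 162*I/41)*exp(3*I) + pi*(18/41 + 2*I/41)*exp(-1/3)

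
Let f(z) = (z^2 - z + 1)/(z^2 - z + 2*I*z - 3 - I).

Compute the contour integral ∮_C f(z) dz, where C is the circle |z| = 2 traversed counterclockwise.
By the residue theorem, ∮_C f(z) dz = 2πi · (sum of the residues of f at the poles inside |z| = 2).

The denominator factors as (z + 1 + I)*(z - 2 + I), so the singularities of f are simple poles at z = -1 - I, z = 2 - I.
  |-1 - I|² = 2 < 4 = 2², so this pole is inside the contour.
  |2 - I|² = 5 > 4 = 2², so this pole is outside the contour.

With P(z) = z^2 - z + 1 and Q(z) = z^2 - z + 2*I*z - 3 - I, each pole is simple, so Res(f, z₀) = P(z₀)/Q'(z₀) with Q'(z) = 2*z - 1 + 2*I.
  Res(f, -1 - I) = P(-1 - I)/Q'(-1 - I) = (2 + 3*I)/(-3) = -2/3 - I

∮_C f(z) dz = 2πi · (-2/3 - I) = pi*(2 - 4*I/3)

Final answer: pi*(2 - 4*I/3)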